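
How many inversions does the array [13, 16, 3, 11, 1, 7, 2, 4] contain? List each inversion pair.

Finding inversions in [13, 16, 3, 11, 1, 7, 2, 4]:

(0, 2): arr[0]=13 > arr[2]=3
(0, 3): arr[0]=13 > arr[3]=11
(0, 4): arr[0]=13 > arr[4]=1
(0, 5): arr[0]=13 > arr[5]=7
(0, 6): arr[0]=13 > arr[6]=2
(0, 7): arr[0]=13 > arr[7]=4
(1, 2): arr[1]=16 > arr[2]=3
(1, 3): arr[1]=16 > arr[3]=11
(1, 4): arr[1]=16 > arr[4]=1
(1, 5): arr[1]=16 > arr[5]=7
(1, 6): arr[1]=16 > arr[6]=2
(1, 7): arr[1]=16 > arr[7]=4
(2, 4): arr[2]=3 > arr[4]=1
(2, 6): arr[2]=3 > arr[6]=2
(3, 4): arr[3]=11 > arr[4]=1
(3, 5): arr[3]=11 > arr[5]=7
(3, 6): arr[3]=11 > arr[6]=2
(3, 7): arr[3]=11 > arr[7]=4
(5, 6): arr[5]=7 > arr[6]=2
(5, 7): arr[5]=7 > arr[7]=4

Total inversions: 20

The array has 20 inversion(s): (0,2), (0,3), (0,4), (0,5), (0,6), (0,7), (1,2), (1,3), (1,4), (1,5), (1,6), (1,7), (2,4), (2,6), (3,4), (3,5), (3,6), (3,7), (5,6), (5,7). Each pair (i,j) satisfies i < j and arr[i] > arr[j].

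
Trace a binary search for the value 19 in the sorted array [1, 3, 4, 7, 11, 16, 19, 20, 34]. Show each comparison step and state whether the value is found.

Binary search for 19 in [1, 3, 4, 7, 11, 16, 19, 20, 34]:

lo=0, hi=8, mid=4, arr[mid]=11 -> 11 < 19, search right half
lo=5, hi=8, mid=6, arr[mid]=19 -> Found target at index 6!

Binary search finds 19 at index 6 after 2 comparisons. The search repeatedly halves the search space by comparing with the middle element.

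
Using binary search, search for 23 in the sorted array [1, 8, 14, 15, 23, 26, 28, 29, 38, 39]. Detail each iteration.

Binary search for 23 in [1, 8, 14, 15, 23, 26, 28, 29, 38, 39]:

lo=0, hi=9, mid=4, arr[mid]=23 -> Found target at index 4!

Binary search finds 23 at index 4 after 1 comparisons. The search repeatedly halves the search space by comparing with the middle element.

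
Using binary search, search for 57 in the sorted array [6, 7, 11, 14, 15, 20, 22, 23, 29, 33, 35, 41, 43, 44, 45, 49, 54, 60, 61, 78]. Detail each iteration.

Binary search for 57 in [6, 7, 11, 14, 15, 20, 22, 23, 29, 33, 35, 41, 43, 44, 45, 49, 54, 60, 61, 78]:

lo=0, hi=19, mid=9, arr[mid]=33 -> 33 < 57, search right half
lo=10, hi=19, mid=14, arr[mid]=45 -> 45 < 57, search right half
lo=15, hi=19, mid=17, arr[mid]=60 -> 60 > 57, search left half
lo=15, hi=16, mid=15, arr[mid]=49 -> 49 < 57, search right half
lo=16, hi=16, mid=16, arr[mid]=54 -> 54 < 57, search right half
lo=17 > hi=16, target 57 not found

Binary search determines that 57 is not in the array after 5 comparisons. The search space was exhausted without finding the target.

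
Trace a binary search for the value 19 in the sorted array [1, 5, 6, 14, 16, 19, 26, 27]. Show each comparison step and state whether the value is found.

Binary search for 19 in [1, 5, 6, 14, 16, 19, 26, 27]:

lo=0, hi=7, mid=3, arr[mid]=14 -> 14 < 19, search right half
lo=4, hi=7, mid=5, arr[mid]=19 -> Found target at index 5!

Binary search finds 19 at index 5 after 2 comparisons. The search repeatedly halves the search space by comparing with the middle element.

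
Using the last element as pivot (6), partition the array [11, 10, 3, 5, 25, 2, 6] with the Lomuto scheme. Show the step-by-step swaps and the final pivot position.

Lomuto partition with pivot = 6:

Initial array: [11, 10, 3, 5, 25, 2, 6]

arr[0]=11 > 6: no swap
arr[1]=10 > 6: no swap
arr[2]=3 <= 6: swap with position 0, array becomes [3, 10, 11, 5, 25, 2, 6]
arr[3]=5 <= 6: swap with position 1, array becomes [3, 5, 11, 10, 25, 2, 6]
arr[4]=25 > 6: no swap
arr[5]=2 <= 6: swap with position 2, array becomes [3, 5, 2, 10, 25, 11, 6]

Place pivot at position 3: [3, 5, 2, 6, 25, 11, 10]
Pivot position: 3

After partitioning with pivot 6, the array becomes [3, 5, 2, 6, 25, 11, 10]. The pivot is placed at index 3. All elements to the left of the pivot are <= 6, and all elements to the right are > 6.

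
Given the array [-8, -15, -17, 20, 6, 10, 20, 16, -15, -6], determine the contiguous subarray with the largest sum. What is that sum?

Using Kadane's algorithm on [-8, -15, -17, 20, 6, 10, 20, 16, -15, -6]:

Scanning through the array:
Position 1 (value -15): max_ending_here = -15, max_so_far = -8
Position 2 (value -17): max_ending_here = -17, max_so_far = -8
Position 3 (value 20): max_ending_here = 20, max_so_far = 20
Position 4 (value 6): max_ending_here = 26, max_so_far = 26
Position 5 (value 10): max_ending_here = 36, max_so_far = 36
Position 6 (value 20): max_ending_here = 56, max_so_far = 56
Position 7 (value 16): max_ending_here = 72, max_so_far = 72
Position 8 (value -15): max_ending_here = 57, max_so_far = 72
Position 9 (value -6): max_ending_here = 51, max_so_far = 72

Maximum subarray: [20, 6, 10, 20, 16]
Maximum sum: 72

The maximum subarray is [20, 6, 10, 20, 16] with sum 72. This subarray runs from index 3 to index 7.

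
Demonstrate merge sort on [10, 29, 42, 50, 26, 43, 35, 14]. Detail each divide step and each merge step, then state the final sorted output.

Merge sort trace:

Split: [10, 29, 42, 50, 26, 43, 35, 14] -> [10, 29, 42, 50] and [26, 43, 35, 14]
  Split: [10, 29, 42, 50] -> [10, 29] and [42, 50]
    Split: [10, 29] -> [10] and [29]
    Merge: [10] + [29] -> [10, 29]
    Split: [42, 50] -> [42] and [50]
    Merge: [42] + [50] -> [42, 50]
  Merge: [10, 29] + [42, 50] -> [10, 29, 42, 50]
  Split: [26, 43, 35, 14] -> [26, 43] and [35, 14]
    Split: [26, 43] -> [26] and [43]
    Merge: [26] + [43] -> [26, 43]
    Split: [35, 14] -> [35] and [14]
    Merge: [35] + [14] -> [14, 35]
  Merge: [26, 43] + [14, 35] -> [14, 26, 35, 43]
Merge: [10, 29, 42, 50] + [14, 26, 35, 43] -> [10, 14, 26, 29, 35, 42, 43, 50]

Final sorted array: [10, 14, 26, 29, 35, 42, 43, 50]

The merge sort proceeds by recursively splitting the array and merging sorted halves.
After all merges, the sorted array is [10, 14, 26, 29, 35, 42, 43, 50].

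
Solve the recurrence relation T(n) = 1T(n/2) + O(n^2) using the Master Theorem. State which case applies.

Master Theorem for T(n) = 1T(n/2) + O(n^2):

a = 1, b = 2, c = 2
log_b(a) = log_2(1) = 0.0000

Case 3: c = 2 > log_2(1) = 0.0000
T(n) = O(n^2) = O(n^2)

For T(n) = 1T(n/2) + O(n^2): log_2(1) = 0.0000. This is Case 3 of the Master Theorem (c > log_b(a), work dominated by root), giving O(n^2).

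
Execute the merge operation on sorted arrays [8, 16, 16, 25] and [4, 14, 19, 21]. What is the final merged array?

Merging process:

Compare 8 vs 4: take 4 from right. Merged: [4]
Compare 8 vs 14: take 8 from left. Merged: [4, 8]
Compare 16 vs 14: take 14 from right. Merged: [4, 8, 14]
Compare 16 vs 19: take 16 from left. Merged: [4, 8, 14, 16]
Compare 16 vs 19: take 16 from left. Merged: [4, 8, 14, 16, 16]
Compare 25 vs 19: take 19 from right. Merged: [4, 8, 14, 16, 16, 19]
Compare 25 vs 21: take 21 from right. Merged: [4, 8, 14, 16, 16, 19, 21]
Append remaining from left: [25]. Merged: [4, 8, 14, 16, 16, 19, 21, 25]

Final merged array: [4, 8, 14, 16, 16, 19, 21, 25]
Total comparisons: 7

The merged array is [4, 8, 14, 16, 16, 19, 21, 25], requiring 7 comparisons. The merge step runs in O(n) time where n is the total number of elements.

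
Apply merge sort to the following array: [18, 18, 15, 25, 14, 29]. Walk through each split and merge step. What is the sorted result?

Merge sort trace:

Split: [18, 18, 15, 25, 14, 29] -> [18, 18, 15] and [25, 14, 29]
  Split: [18, 18, 15] -> [18] and [18, 15]
    Split: [18, 15] -> [18] and [15]
    Merge: [18] + [15] -> [15, 18]
  Merge: [18] + [15, 18] -> [15, 18, 18]
  Split: [25, 14, 29] -> [25] and [14, 29]
    Split: [14, 29] -> [14] and [29]
    Merge: [14] + [29] -> [14, 29]
  Merge: [25] + [14, 29] -> [14, 25, 29]
Merge: [15, 18, 18] + [14, 25, 29] -> [14, 15, 18, 18, 25, 29]

Final sorted array: [14, 15, 18, 18, 25, 29]

The merge sort proceeds by recursively splitting the array and merging sorted halves.
After all merges, the sorted array is [14, 15, 18, 18, 25, 29].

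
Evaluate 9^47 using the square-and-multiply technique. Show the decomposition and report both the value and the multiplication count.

Computing 9^47 by squaring (build up from 9^1; each line after the first costs one multiplication):

9^1 = 9
9^2 = (9^1)^2 = 9^2 = 81
9^4 = (9^2)^2 = 81^2 = 6561
9^5 = 9 * 9^4 = 9 * 6561 = 59049
9^10 = (9^5)^2 = 59049^2 = 3486784401
9^11 = 9 * 9^10 = 9 * 3486784401 = 31381059609
9^22 = (9^11)^2 = 31381059609^2 = 984770902183611232881
9^23 = 9 * 9^22 = 9 * 984770902183611232881 = 8862938119652501095929
9^46 = (9^23)^2 = 8862938119652501095929^2 = 78551672112789411833022577315290546060373041
9^47 = 9 * 9^46 = 9 * 78551672112789411833022577315290546060373041 = 706965049015104706497203195837614914543357369

Result: 706965049015104706497203195837614914543357369
Multiplications needed: 9 (9 lines after 9^1)

9^47 = 706965049015104706497203195837614914543357369. Using exponentiation by squaring, this requires 9 multiplications. The key idea: if the exponent is even, square the half-power; if odd, multiply by the base once.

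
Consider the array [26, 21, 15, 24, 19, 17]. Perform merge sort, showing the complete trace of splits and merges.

Merge sort trace:

Split: [26, 21, 15, 24, 19, 17] -> [26, 21, 15] and [24, 19, 17]
  Split: [26, 21, 15] -> [26] and [21, 15]
    Split: [21, 15] -> [21] and [15]
    Merge: [21] + [15] -> [15, 21]
  Merge: [26] + [15, 21] -> [15, 21, 26]
  Split: [24, 19, 17] -> [24] and [19, 17]
    Split: [19, 17] -> [19] and [17]
    Merge: [19] + [17] -> [17, 19]
  Merge: [24] + [17, 19] -> [17, 19, 24]
Merge: [15, 21, 26] + [17, 19, 24] -> [15, 17, 19, 21, 24, 26]

Final sorted array: [15, 17, 19, 21, 24, 26]

The merge sort proceeds by recursively splitting the array and merging sorted halves.
After all merges, the sorted array is [15, 17, 19, 21, 24, 26].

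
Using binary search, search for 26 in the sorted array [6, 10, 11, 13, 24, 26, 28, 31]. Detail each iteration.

Binary search for 26 in [6, 10, 11, 13, 24, 26, 28, 31]:

lo=0, hi=7, mid=3, arr[mid]=13 -> 13 < 26, search right half
lo=4, hi=7, mid=5, arr[mid]=26 -> Found target at index 5!

Binary search finds 26 at index 5 after 2 comparisons. The search repeatedly halves the search space by comparing with the middle element.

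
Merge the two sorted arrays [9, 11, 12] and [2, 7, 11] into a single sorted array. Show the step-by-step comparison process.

Merging process:

Compare 9 vs 2: take 2 from right. Merged: [2]
Compare 9 vs 7: take 7 from right. Merged: [2, 7]
Compare 9 vs 11: take 9 from left. Merged: [2, 7, 9]
Compare 11 vs 11: take 11 from left. Merged: [2, 7, 9, 11]
Compare 12 vs 11: take 11 from right. Merged: [2, 7, 9, 11, 11]
Append remaining from left: [12]. Merged: [2, 7, 9, 11, 11, 12]

Final merged array: [2, 7, 9, 11, 11, 12]
Total comparisons: 5

The merged array is [2, 7, 9, 11, 11, 12], requiring 5 comparisons. The merge step runs in O(n) time where n is the total number of elements.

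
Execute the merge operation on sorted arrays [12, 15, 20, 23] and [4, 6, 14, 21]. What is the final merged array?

Merging process:

Compare 12 vs 4: take 4 from right. Merged: [4]
Compare 12 vs 6: take 6 from right. Merged: [4, 6]
Compare 12 vs 14: take 12 from left. Merged: [4, 6, 12]
Compare 15 vs 14: take 14 from right. Merged: [4, 6, 12, 14]
Compare 15 vs 21: take 15 from left. Merged: [4, 6, 12, 14, 15]
Compare 20 vs 21: take 20 from left. Merged: [4, 6, 12, 14, 15, 20]
Compare 23 vs 21: take 21 from right. Merged: [4, 6, 12, 14, 15, 20, 21]
Append remaining from left: [23]. Merged: [4, 6, 12, 14, 15, 20, 21, 23]

Final merged array: [4, 6, 12, 14, 15, 20, 21, 23]
Total comparisons: 7

The merged array is [4, 6, 12, 14, 15, 20, 21, 23], requiring 7 comparisons. The merge step runs in O(n) time where n is the total number of elements.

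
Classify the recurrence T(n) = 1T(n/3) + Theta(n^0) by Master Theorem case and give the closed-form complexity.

Master Theorem for T(n) = 1T(n/3) + O(n^0):

a = 1, b = 3, c = 0
log_b(a) = log_3(1) = 0.0000

Case 2: c = 0 = log_3(1) = 0.0000
T(n) = O(n^0 log n) = O(log n)

For T(n) = 1T(n/3) + O(n^0): log_3(1) = 0.0000. This is Case 2 of the Master Theorem (c = log_b(a), equal work at all levels), giving O(log n).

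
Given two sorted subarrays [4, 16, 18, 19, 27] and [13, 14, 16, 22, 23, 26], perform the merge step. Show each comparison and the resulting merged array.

Merging process:

Compare 4 vs 13: take 4 from left. Merged: [4]
Compare 16 vs 13: take 13 from right. Merged: [4, 13]
Compare 16 vs 14: take 14 from right. Merged: [4, 13, 14]
Compare 16 vs 16: take 16 from left. Merged: [4, 13, 14, 16]
Compare 18 vs 16: take 16 from right. Merged: [4, 13, 14, 16, 16]
Compare 18 vs 22: take 18 from left. Merged: [4, 13, 14, 16, 16, 18]
Compare 19 vs 22: take 19 from left. Merged: [4, 13, 14, 16, 16, 18, 19]
Compare 27 vs 22: take 22 from right. Merged: [4, 13, 14, 16, 16, 18, 19, 22]
Compare 27 vs 23: take 23 from right. Merged: [4, 13, 14, 16, 16, 18, 19, 22, 23]
Compare 27 vs 26: take 26 from right. Merged: [4, 13, 14, 16, 16, 18, 19, 22, 23, 26]
Append remaining from left: [27]. Merged: [4, 13, 14, 16, 16, 18, 19, 22, 23, 26, 27]

Final merged array: [4, 13, 14, 16, 16, 18, 19, 22, 23, 26, 27]
Total comparisons: 10

The merged array is [4, 13, 14, 16, 16, 18, 19, 22, 23, 26, 27], requiring 10 comparisons. The merge step runs in O(n) time where n is the total number of elements.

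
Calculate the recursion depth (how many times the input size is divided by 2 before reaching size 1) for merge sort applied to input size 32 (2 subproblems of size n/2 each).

For divide and conquer with division factor 2:

Problem sizes at each level:
Level 0: 32
Level 1: 16
Level 2: 8
Level 3: 4
Level 4: 2
Level 5: 1

The root is level 0 and the size-1 base case is level 5 (the tree spans levels 0 through 5, i.e. 6 levels counting the root), so the depth is the number of divisions: log_2(32) = 5

The recursion tree depth is log_2(32) = 5. At each level, the problem size is divided by 2, so it takes 5 divisions to reduce to a base case of size 1. The algorithm makes 2 recursive calls at each level.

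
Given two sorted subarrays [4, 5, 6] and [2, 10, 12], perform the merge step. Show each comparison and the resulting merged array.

Merging process:

Compare 4 vs 2: take 2 from right. Merged: [2]
Compare 4 vs 10: take 4 from left. Merged: [2, 4]
Compare 5 vs 10: take 5 from left. Merged: [2, 4, 5]
Compare 6 vs 10: take 6 from left. Merged: [2, 4, 5, 6]
Append remaining from right: [10, 12]. Merged: [2, 4, 5, 6, 10, 12]

Final merged array: [2, 4, 5, 6, 10, 12]
Total comparisons: 4

The merged array is [2, 4, 5, 6, 10, 12], requiring 4 comparisons. The merge step runs in O(n) time where n is the total number of elements.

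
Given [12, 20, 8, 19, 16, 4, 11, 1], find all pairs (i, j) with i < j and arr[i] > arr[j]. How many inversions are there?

Finding inversions in [12, 20, 8, 19, 16, 4, 11, 1]:

(0, 2): arr[0]=12 > arr[2]=8
(0, 5): arr[0]=12 > arr[5]=4
(0, 6): arr[0]=12 > arr[6]=11
(0, 7): arr[0]=12 > arr[7]=1
(1, 2): arr[1]=20 > arr[2]=8
(1, 3): arr[1]=20 > arr[3]=19
(1, 4): arr[1]=20 > arr[4]=16
(1, 5): arr[1]=20 > arr[5]=4
(1, 6): arr[1]=20 > arr[6]=11
(1, 7): arr[1]=20 > arr[7]=1
(2, 5): arr[2]=8 > arr[5]=4
(2, 7): arr[2]=8 > arr[7]=1
(3, 4): arr[3]=19 > arr[4]=16
(3, 5): arr[3]=19 > arr[5]=4
(3, 6): arr[3]=19 > arr[6]=11
(3, 7): arr[3]=19 > arr[7]=1
(4, 5): arr[4]=16 > arr[5]=4
(4, 6): arr[4]=16 > arr[6]=11
(4, 7): arr[4]=16 > arr[7]=1
(5, 7): arr[5]=4 > arr[7]=1
(6, 7): arr[6]=11 > arr[7]=1

Total inversions: 21

The array has 21 inversion(s): (0,2), (0,5), (0,6), (0,7), (1,2), (1,3), (1,4), (1,5), (1,6), (1,7), (2,5), (2,7), (3,4), (3,5), (3,6), (3,7), (4,5), (4,6), (4,7), (5,7), (6,7). Each pair (i,j) satisfies i < j and arr[i] > arr[j].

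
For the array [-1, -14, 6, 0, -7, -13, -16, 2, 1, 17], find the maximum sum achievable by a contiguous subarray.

Using Kadane's algorithm on [-1, -14, 6, 0, -7, -13, -16, 2, 1, 17]:

Scanning through the array:
Position 1 (value -14): max_ending_here = -14, max_so_far = -1
Position 2 (value 6): max_ending_here = 6, max_so_far = 6
Position 3 (value 0): max_ending_here = 6, max_so_far = 6
Position 4 (value -7): max_ending_here = -1, max_so_far = 6
Position 5 (value -13): max_ending_here = -13, max_so_far = 6
Position 6 (value -16): max_ending_here = -16, max_so_far = 6
Position 7 (value 2): max_ending_here = 2, max_so_far = 6
Position 8 (value 1): max_ending_here = 3, max_so_far = 6
Position 9 (value 17): max_ending_here = 20, max_so_far = 20

Maximum subarray: [2, 1, 17]
Maximum sum: 20

The maximum subarray is [2, 1, 17] with sum 20. This subarray runs from index 7 to index 9.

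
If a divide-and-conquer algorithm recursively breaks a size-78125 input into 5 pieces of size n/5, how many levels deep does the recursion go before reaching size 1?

For divide and conquer with division factor 5:

Problem sizes at each level:
Level 0: 78125
Level 1: 15625
Level 2: 3125
Level 3: 625
Level 4: 125
Level 5: 25
Level 6: 5
Level 7: 1

The root is level 0 and the size-1 base case is level 7 (the tree spans levels 0 through 7, i.e. 8 levels counting the root), so the depth is the number of divisions: log_5(78125) = 7

The recursion tree depth is log_5(78125) = 7. At each level, the problem size is divided by 5, so it takes 7 divisions to reduce to a base case of size 1. The algorithm makes 5 recursive calls at each level.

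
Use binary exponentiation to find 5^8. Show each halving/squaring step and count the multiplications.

Computing 5^8 by squaring (build up from 5^1; each line after the first costs one multiplication):

5^1 = 5
5^2 = (5^1)^2 = 5^2 = 25
5^4 = (5^2)^2 = 25^2 = 625
5^8 = (5^4)^2 = 625^2 = 390625

Result: 390625
Multiplications needed: 3 (3 lines after 5^1)

5^8 = 390625. Using exponentiation by squaring, this requires 3 multiplications. The key idea: if the exponent is even, square the half-power; if odd, multiply by the base once.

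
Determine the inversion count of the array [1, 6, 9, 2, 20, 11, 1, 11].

Finding inversions in [1, 6, 9, 2, 20, 11, 1, 11]:

(1, 3): arr[1]=6 > arr[3]=2
(1, 6): arr[1]=6 > arr[6]=1
(2, 3): arr[2]=9 > arr[3]=2
(2, 6): arr[2]=9 > arr[6]=1
(3, 6): arr[3]=2 > arr[6]=1
(4, 5): arr[4]=20 > arr[5]=11
(4, 6): arr[4]=20 > arr[6]=1
(4, 7): arr[4]=20 > arr[7]=11
(5, 6): arr[5]=11 > arr[6]=1

Total inversions: 9

The array has 9 inversion(s): (1,3), (1,6), (2,3), (2,6), (3,6), (4,5), (4,6), (4,7), (5,6). Each pair (i,j) satisfies i < j and arr[i] > arr[j].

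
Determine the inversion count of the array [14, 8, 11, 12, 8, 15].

Finding inversions in [14, 8, 11, 12, 8, 15]:

(0, 1): arr[0]=14 > arr[1]=8
(0, 2): arr[0]=14 > arr[2]=11
(0, 3): arr[0]=14 > arr[3]=12
(0, 4): arr[0]=14 > arr[4]=8
(2, 4): arr[2]=11 > arr[4]=8
(3, 4): arr[3]=12 > arr[4]=8

Total inversions: 6

The array has 6 inversion(s): (0,1), (0,2), (0,3), (0,4), (2,4), (3,4). Each pair (i,j) satisfies i < j and arr[i] > arr[j].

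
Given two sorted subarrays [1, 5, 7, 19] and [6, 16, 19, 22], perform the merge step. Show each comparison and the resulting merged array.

Merging process:

Compare 1 vs 6: take 1 from left. Merged: [1]
Compare 5 vs 6: take 5 from left. Merged: [1, 5]
Compare 7 vs 6: take 6 from right. Merged: [1, 5, 6]
Compare 7 vs 16: take 7 from left. Merged: [1, 5, 6, 7]
Compare 19 vs 16: take 16 from right. Merged: [1, 5, 6, 7, 16]
Compare 19 vs 19: take 19 from left. Merged: [1, 5, 6, 7, 16, 19]
Append remaining from right: [19, 22]. Merged: [1, 5, 6, 7, 16, 19, 19, 22]

Final merged array: [1, 5, 6, 7, 16, 19, 19, 22]
Total comparisons: 6

The merged array is [1, 5, 6, 7, 16, 19, 19, 22], requiring 6 comparisons. The merge step runs in O(n) time where n is the total number of elements.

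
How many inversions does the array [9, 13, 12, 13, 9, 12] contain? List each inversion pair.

Finding inversions in [9, 13, 12, 13, 9, 12]:

(1, 2): arr[1]=13 > arr[2]=12
(1, 4): arr[1]=13 > arr[4]=9
(1, 5): arr[1]=13 > arr[5]=12
(2, 4): arr[2]=12 > arr[4]=9
(3, 4): arr[3]=13 > arr[4]=9
(3, 5): arr[3]=13 > arr[5]=12

Total inversions: 6

The array has 6 inversion(s): (1,2), (1,4), (1,5), (2,4), (3,4), (3,5). Each pair (i,j) satisfies i < j and arr[i] > arr[j].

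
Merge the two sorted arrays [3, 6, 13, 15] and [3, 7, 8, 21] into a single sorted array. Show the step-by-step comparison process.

Merging process:

Compare 3 vs 3: take 3 from left. Merged: [3]
Compare 6 vs 3: take 3 from right. Merged: [3, 3]
Compare 6 vs 7: take 6 from left. Merged: [3, 3, 6]
Compare 13 vs 7: take 7 from right. Merged: [3, 3, 6, 7]
Compare 13 vs 8: take 8 from right. Merged: [3, 3, 6, 7, 8]
Compare 13 vs 21: take 13 from left. Merged: [3, 3, 6, 7, 8, 13]
Compare 15 vs 21: take 15 from left. Merged: [3, 3, 6, 7, 8, 13, 15]
Append remaining from right: [21]. Merged: [3, 3, 6, 7, 8, 13, 15, 21]

Final merged array: [3, 3, 6, 7, 8, 13, 15, 21]
Total comparisons: 7

The merged array is [3, 3, 6, 7, 8, 13, 15, 21], requiring 7 comparisons. The merge step runs in O(n) time where n is the total number of elements.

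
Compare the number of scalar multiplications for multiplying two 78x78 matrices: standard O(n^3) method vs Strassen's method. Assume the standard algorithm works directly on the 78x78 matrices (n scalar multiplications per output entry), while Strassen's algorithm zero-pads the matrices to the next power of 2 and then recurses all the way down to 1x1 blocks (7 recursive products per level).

Matrix multiplication for 78x78 matrices:

Strassen's algorithm requires power-of-2 dimensions. Pad 78x78 to 128x128 (next power of 2).

Standard algorithm: 78^3 = 474552 multiplications
Strassen's algorithm: 7^(log2(128)) = 7^7 = 823543 multiplications
Difference: 474552 - 823543 = -348991 (Strassen uses MORE here due to padding overhead — for small or just-over-power-of-2 n, padding can outweigh the per-level savings)

Standard: 474552 multiplications (78^3). Strassen: 823543 multiplications (7^7, after padding to 128x128). Strassen reduces 8 recursive multiplications to 7 at each level.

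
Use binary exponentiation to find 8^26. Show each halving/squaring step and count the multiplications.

Computing 8^26 by squaring (build up from 8^1; each line after the first costs one multiplication):

8^1 = 8
8^2 = (8^1)^2 = 8^2 = 64
8^3 = 8 * 8^2 = 8 * 64 = 512
8^6 = (8^3)^2 = 512^2 = 262144
8^12 = (8^6)^2 = 262144^2 = 68719476736
8^13 = 8 * 8^12 = 8 * 68719476736 = 549755813888
8^26 = (8^13)^2 = 549755813888^2 = 302231454903657293676544

Result: 302231454903657293676544
Multiplications needed: 6 (6 lines after 8^1)

8^26 = 302231454903657293676544. Using exponentiation by squaring, this requires 6 multiplications. The key idea: if the exponent is even, square the half-power; if odd, multiply by the base once.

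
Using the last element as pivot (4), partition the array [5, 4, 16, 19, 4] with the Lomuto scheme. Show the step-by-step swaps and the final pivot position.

Lomuto partition with pivot = 4:

Initial array: [5, 4, 16, 19, 4]

arr[0]=5 > 4: no swap
arr[1]=4 <= 4: swap with position 0, array becomes [4, 5, 16, 19, 4]
arr[2]=16 > 4: no swap
arr[3]=19 > 4: no swap

Place pivot at position 1: [4, 4, 16, 19, 5]
Pivot position: 1

After partitioning with pivot 4, the array becomes [4, 4, 16, 19, 5]. The pivot is placed at index 1. All elements to the left of the pivot are <= 4, and all elements to the right are > 4.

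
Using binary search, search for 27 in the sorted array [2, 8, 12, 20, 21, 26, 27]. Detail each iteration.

Binary search for 27 in [2, 8, 12, 20, 21, 26, 27]:

lo=0, hi=6, mid=3, arr[mid]=20 -> 20 < 27, search right half
lo=4, hi=6, mid=5, arr[mid]=26 -> 26 < 27, search right half
lo=6, hi=6, mid=6, arr[mid]=27 -> Found target at index 6!

Binary search finds 27 at index 6 after 3 comparisons. The search repeatedly halves the search space by comparing with the middle element.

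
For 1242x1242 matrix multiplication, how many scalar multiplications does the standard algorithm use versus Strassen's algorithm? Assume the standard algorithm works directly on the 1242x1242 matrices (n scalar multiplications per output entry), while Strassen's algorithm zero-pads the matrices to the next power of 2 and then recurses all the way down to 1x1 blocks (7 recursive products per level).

Matrix multiplication for 1242x1242 matrices:

Strassen's algorithm requires power-of-2 dimensions. Pad 1242x1242 to 2048x2048 (next power of 2).

Standard algorithm: 1242^3 = 1915864488 multiplications
Strassen's algorithm: 7^(log2(2048)) = 7^11 = 1977326743 multiplications
Difference: 1915864488 - 1977326743 = -61462255 (Strassen uses MORE here due to padding overhead — for small or just-over-power-of-2 n, padding can outweigh the per-level savings)

Standard: 1915864488 multiplications (1242^3). Strassen: 1977326743 multiplications (7^11, after padding to 2048x2048). Strassen reduces 8 recursive multiplications to 7 at each level.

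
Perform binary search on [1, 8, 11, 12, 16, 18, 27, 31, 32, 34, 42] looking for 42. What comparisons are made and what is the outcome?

Binary search for 42 in [1, 8, 11, 12, 16, 18, 27, 31, 32, 34, 42]:

lo=0, hi=10, mid=5, arr[mid]=18 -> 18 < 42, search right half
lo=6, hi=10, mid=8, arr[mid]=32 -> 32 < 42, search right half
lo=9, hi=10, mid=9, arr[mid]=34 -> 34 < 42, search right half
lo=10, hi=10, mid=10, arr[mid]=42 -> Found target at index 10!

Binary search finds 42 at index 10 after 4 comparisons. The search repeatedly halves the search space by comparing with the middle element.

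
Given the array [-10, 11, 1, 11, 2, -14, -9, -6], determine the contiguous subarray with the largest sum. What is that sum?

Using Kadane's algorithm on [-10, 11, 1, 11, 2, -14, -9, -6]:

Scanning through the array:
Position 1 (value 11): max_ending_here = 11, max_so_far = 11
Position 2 (value 1): max_ending_here = 12, max_so_far = 12
Position 3 (value 11): max_ending_here = 23, max_so_far = 23
Position 4 (value 2): max_ending_here = 25, max_so_far = 25
Position 5 (value -14): max_ending_here = 11, max_so_far = 25
Position 6 (value -9): max_ending_here = 2, max_so_far = 25
Position 7 (value -6): max_ending_here = -4, max_so_far = 25

Maximum subarray: [11, 1, 11, 2]
Maximum sum: 25

The maximum subarray is [11, 1, 11, 2] with sum 25. This subarray runs from index 1 to index 4.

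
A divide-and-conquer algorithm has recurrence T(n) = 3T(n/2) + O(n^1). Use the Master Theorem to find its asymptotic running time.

Master Theorem for T(n) = 3T(n/2) + O(n^1):

a = 3, b = 2, c = 1
log_b(a) = log_2(3) = 1.5850

Case 1: c = 1 < log_2(3) = 1.5850
T(n) = O(n^(log_2 3))

For T(n) = 3T(n/2) + O(n^1): log_2(3) = 1.5850. This is Case 1 of the Master Theorem (c < log_b(a), work dominated by leaves), giving O(n^(log_2 3)).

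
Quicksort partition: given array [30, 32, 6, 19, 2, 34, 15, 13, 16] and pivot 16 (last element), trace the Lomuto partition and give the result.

Lomuto partition with pivot = 16:

Initial array: [30, 32, 6, 19, 2, 34, 15, 13, 16]

arr[0]=30 > 16: no swap
arr[1]=32 > 16: no swap
arr[2]=6 <= 16: swap with position 0, array becomes [6, 32, 30, 19, 2, 34, 15, 13, 16]
arr[3]=19 > 16: no swap
arr[4]=2 <= 16: swap with position 1, array becomes [6, 2, 30, 19, 32, 34, 15, 13, 16]
arr[5]=34 > 16: no swap
arr[6]=15 <= 16: swap with position 2, array becomes [6, 2, 15, 19, 32, 34, 30, 13, 16]
arr[7]=13 <= 16: swap with position 3, array becomes [6, 2, 15, 13, 32, 34, 30, 19, 16]

Place pivot at position 4: [6, 2, 15, 13, 16, 34, 30, 19, 32]
Pivot position: 4

After partitioning with pivot 16, the array becomes [6, 2, 15, 13, 16, 34, 30, 19, 32]. The pivot is placed at index 4. All elements to the left of the pivot are <= 16, and all elements to the right are > 16.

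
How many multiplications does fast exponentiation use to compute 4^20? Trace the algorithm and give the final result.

Computing 4^20 by squaring (build up from 4^1; each line after the first costs one multiplication):

4^1 = 4
4^2 = (4^1)^2 = 4^2 = 16
4^4 = (4^2)^2 = 16^2 = 256
4^5 = 4 * 4^4 = 4 * 256 = 1024
4^10 = (4^5)^2 = 1024^2 = 1048576
4^20 = (4^10)^2 = 1048576^2 = 1099511627776

Result: 1099511627776
Multiplications needed: 5 (5 lines after 4^1)

4^20 = 1099511627776. Using exponentiation by squaring, this requires 5 multiplications. The key idea: if the exponent is even, square the half-power; if odd, multiply by the base once.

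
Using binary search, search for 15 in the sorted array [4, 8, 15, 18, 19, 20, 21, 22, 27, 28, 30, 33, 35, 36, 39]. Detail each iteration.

Binary search for 15 in [4, 8, 15, 18, 19, 20, 21, 22, 27, 28, 30, 33, 35, 36, 39]:

lo=0, hi=14, mid=7, arr[mid]=22 -> 22 > 15, search left half
lo=0, hi=6, mid=3, arr[mid]=18 -> 18 > 15, search left half
lo=0, hi=2, mid=1, arr[mid]=8 -> 8 < 15, search right half
lo=2, hi=2, mid=2, arr[mid]=15 -> Found target at index 2!

Binary search finds 15 at index 2 after 4 comparisons. The search repeatedly halves the search space by comparing with the middle element.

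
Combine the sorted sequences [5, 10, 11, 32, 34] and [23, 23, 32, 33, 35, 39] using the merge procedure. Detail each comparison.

Merging process:

Compare 5 vs 23: take 5 from left. Merged: [5]
Compare 10 vs 23: take 10 from left. Merged: [5, 10]
Compare 11 vs 23: take 11 from left. Merged: [5, 10, 11]
Compare 32 vs 23: take 23 from right. Merged: [5, 10, 11, 23]
Compare 32 vs 23: take 23 from right. Merged: [5, 10, 11, 23, 23]
Compare 32 vs 32: take 32 from left. Merged: [5, 10, 11, 23, 23, 32]
Compare 34 vs 32: take 32 from right. Merged: [5, 10, 11, 23, 23, 32, 32]
Compare 34 vs 33: take 33 from right. Merged: [5, 10, 11, 23, 23, 32, 32, 33]
Compare 34 vs 35: take 34 from left. Merged: [5, 10, 11, 23, 23, 32, 32, 33, 34]
Append remaining from right: [35, 39]. Merged: [5, 10, 11, 23, 23, 32, 32, 33, 34, 35, 39]

Final merged array: [5, 10, 11, 23, 23, 32, 32, 33, 34, 35, 39]
Total comparisons: 9

The merged array is [5, 10, 11, 23, 23, 32, 32, 33, 34, 35, 39], requiring 9 comparisons. The merge step runs in O(n) time where n is the total number of elements.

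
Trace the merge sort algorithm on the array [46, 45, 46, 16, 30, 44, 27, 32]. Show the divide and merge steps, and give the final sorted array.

Merge sort trace:

Split: [46, 45, 46, 16, 30, 44, 27, 32] -> [46, 45, 46, 16] and [30, 44, 27, 32]
  Split: [46, 45, 46, 16] -> [46, 45] and [46, 16]
    Split: [46, 45] -> [46] and [45]
    Merge: [46] + [45] -> [45, 46]
    Split: [46, 16] -> [46] and [16]
    Merge: [46] + [16] -> [16, 46]
  Merge: [45, 46] + [16, 46] -> [16, 45, 46, 46]
  Split: [30, 44, 27, 32] -> [30, 44] and [27, 32]
    Split: [30, 44] -> [30] and [44]
    Merge: [30] + [44] -> [30, 44]
    Split: [27, 32] -> [27] and [32]
    Merge: [27] + [32] -> [27, 32]
  Merge: [30, 44] + [27, 32] -> [27, 30, 32, 44]
Merge: [16, 45, 46, 46] + [27, 30, 32, 44] -> [16, 27, 30, 32, 44, 45, 46, 46]

Final sorted array: [16, 27, 30, 32, 44, 45, 46, 46]

The merge sort proceeds by recursively splitting the array and merging sorted halves.
After all merges, the sorted array is [16, 27, 30, 32, 44, 45, 46, 46].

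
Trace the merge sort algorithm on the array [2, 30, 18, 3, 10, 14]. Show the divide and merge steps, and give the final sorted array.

Merge sort trace:

Split: [2, 30, 18, 3, 10, 14] -> [2, 30, 18] and [3, 10, 14]
  Split: [2, 30, 18] -> [2] and [30, 18]
    Split: [30, 18] -> [30] and [18]
    Merge: [30] + [18] -> [18, 30]
  Merge: [2] + [18, 30] -> [2, 18, 30]
  Split: [3, 10, 14] -> [3] and [10, 14]
    Split: [10, 14] -> [10] and [14]
    Merge: [10] + [14] -> [10, 14]
  Merge: [3] + [10, 14] -> [3, 10, 14]
Merge: [2, 18, 30] + [3, 10, 14] -> [2, 3, 10, 14, 18, 30]

Final sorted array: [2, 3, 10, 14, 18, 30]

The merge sort proceeds by recursively splitting the array and merging sorted halves.
After all merges, the sorted array is [2, 3, 10, 14, 18, 30].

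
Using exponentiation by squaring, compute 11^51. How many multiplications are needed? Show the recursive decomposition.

Computing 11^51 by squaring (build up from 11^1; each line after the first costs one multiplication):

11^1 = 11
11^2 = (11^1)^2 = 11^2 = 121
11^3 = 11 * 11^2 = 11 * 121 = 1331
11^6 = (11^3)^2 = 1331^2 = 1771561
11^12 = (11^6)^2 = 1771561^2 = 3138428376721
11^24 = (11^12)^2 = 3138428376721^2 = 9849732675807611094711841
11^25 = 11 * 11^24 = 11 * 9849732675807611094711841 = 108347059433883722041830251
11^50 = (11^25)^2 = 108347059433883722041830251^2 = 11739085287969531650666649599035831993898213898723001
11^51 = 11 * 11^50 = 11 * 11739085287969531650666649599035831993898213898723001 = 129129938167664848157333145589394151932880352885953011

Result: 129129938167664848157333145589394151932880352885953011
Multiplications needed: 8 (8 lines after 11^1)

11^51 = 129129938167664848157333145589394151932880352885953011. Using exponentiation by squaring, this requires 8 multiplications. The key idea: if the exponent is even, square the half-power; if odd, multiply by the base once.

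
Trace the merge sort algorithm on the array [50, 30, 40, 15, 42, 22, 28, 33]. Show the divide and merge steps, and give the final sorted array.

Merge sort trace:

Split: [50, 30, 40, 15, 42, 22, 28, 33] -> [50, 30, 40, 15] and [42, 22, 28, 33]
  Split: [50, 30, 40, 15] -> [50, 30] and [40, 15]
    Split: [50, 30] -> [50] and [30]
    Merge: [50] + [30] -> [30, 50]
    Split: [40, 15] -> [40] and [15]
    Merge: [40] + [15] -> [15, 40]
  Merge: [30, 50] + [15, 40] -> [15, 30, 40, 50]
  Split: [42, 22, 28, 33] -> [42, 22] and [28, 33]
    Split: [42, 22] -> [42] and [22]
    Merge: [42] + [22] -> [22, 42]
    Split: [28, 33] -> [28] and [33]
    Merge: [28] + [33] -> [28, 33]
  Merge: [22, 42] + [28, 33] -> [22, 28, 33, 42]
Merge: [15, 30, 40, 50] + [22, 28, 33, 42] -> [15, 22, 28, 30, 33, 40, 42, 50]

Final sorted array: [15, 22, 28, 30, 33, 40, 42, 50]

The merge sort proceeds by recursively splitting the array and merging sorted halves.
After all merges, the sorted array is [15, 22, 28, 30, 33, 40, 42, 50].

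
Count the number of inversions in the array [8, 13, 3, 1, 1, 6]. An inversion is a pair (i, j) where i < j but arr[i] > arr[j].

Finding inversions in [8, 13, 3, 1, 1, 6]:

(0, 2): arr[0]=8 > arr[2]=3
(0, 3): arr[0]=8 > arr[3]=1
(0, 4): arr[0]=8 > arr[4]=1
(0, 5): arr[0]=8 > arr[5]=6
(1, 2): arr[1]=13 > arr[2]=3
(1, 3): arr[1]=13 > arr[3]=1
(1, 4): arr[1]=13 > arr[4]=1
(1, 5): arr[1]=13 > arr[5]=6
(2, 3): arr[2]=3 > arr[3]=1
(2, 4): arr[2]=3 > arr[4]=1

Total inversions: 10

The array has 10 inversion(s): (0,2), (0,3), (0,4), (0,5), (1,2), (1,3), (1,4), (1,5), (2,3), (2,4). Each pair (i,j) satisfies i < j and arr[i] > arr[j].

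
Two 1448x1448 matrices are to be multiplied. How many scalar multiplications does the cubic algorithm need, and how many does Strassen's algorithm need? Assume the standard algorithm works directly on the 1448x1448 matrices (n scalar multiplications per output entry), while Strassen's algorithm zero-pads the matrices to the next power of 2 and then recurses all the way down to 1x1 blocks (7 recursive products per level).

Matrix multiplication for 1448x1448 matrices:

Strassen's algorithm requires power-of-2 dimensions. Pad 1448x1448 to 2048x2048 (next power of 2).

Standard algorithm: 1448^3 = 3036027392 multiplications
Strassen's algorithm: 7^(log2(2048)) = 7^11 = 1977326743 multiplications
Savings: 3036027392 - 1977326743 = 1058700649 multiplications

Standard: 3036027392 multiplications (1448^3). Strassen: 1977326743 multiplications (7^11, after padding to 2048x2048). Strassen reduces 8 recursive multiplications to 7 at each level.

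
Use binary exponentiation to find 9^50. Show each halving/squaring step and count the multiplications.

Computing 9^50 by squaring (build up from 9^1; each line after the first costs one multiplication):

9^1 = 9
9^2 = (9^1)^2 = 9^2 = 81
9^3 = 9 * 9^2 = 9 * 81 = 729
9^6 = (9^3)^2 = 729^2 = 531441
9^12 = (9^6)^2 = 531441^2 = 282429536481
9^24 = (9^12)^2 = 282429536481^2 = 79766443076872509863361
9^25 = 9 * 9^24 = 9 * 79766443076872509863361 = 717897987691852588770249
9^50 = (9^25)^2 = 717897987691852588770249^2 = 515377520732011331036461129765621272702107522001

Result: 515377520732011331036461129765621272702107522001
Multiplications needed: 7 (7 lines after 9^1)

9^50 = 515377520732011331036461129765621272702107522001. Using exponentiation by squaring, this requires 7 multiplications. The key idea: if the exponent is even, square the half-power; if odd, multiply by the base once.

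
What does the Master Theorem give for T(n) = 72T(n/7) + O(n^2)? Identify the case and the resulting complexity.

Master Theorem for T(n) = 72T(n/7) + O(n^2):

a = 72, b = 7, c = 2
log_b(a) = log_7(72) = 2.1978

Case 1: c = 2 < log_7(72) = 2.1978
T(n) = O(n^(log_7 72))

For T(n) = 72T(n/7) + O(n^2): log_7(72) = 2.1978. This is Case 1 of the Master Theorem (c < log_b(a), work dominated by leaves), giving O(n^(log_7 72)).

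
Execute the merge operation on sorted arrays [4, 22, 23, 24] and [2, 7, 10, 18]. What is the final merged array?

Merging process:

Compare 4 vs 2: take 2 from right. Merged: [2]
Compare 4 vs 7: take 4 from left. Merged: [2, 4]
Compare 22 vs 7: take 7 from right. Merged: [2, 4, 7]
Compare 22 vs 10: take 10 from right. Merged: [2, 4, 7, 10]
Compare 22 vs 18: take 18 from right. Merged: [2, 4, 7, 10, 18]
Append remaining from left: [22, 23, 24]. Merged: [2, 4, 7, 10, 18, 22, 23, 24]

Final merged array: [2, 4, 7, 10, 18, 22, 23, 24]
Total comparisons: 5

The merged array is [2, 4, 7, 10, 18, 22, 23, 24], requiring 5 comparisons. The merge step runs in O(n) time where n is the total number of elements.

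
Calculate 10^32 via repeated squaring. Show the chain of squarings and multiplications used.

Computing 10^32 by squaring (build up from 10^1; each line after the first costs one multiplication):

10^1 = 10
10^2 = (10^1)^2 = 10^2 = 100
10^4 = (10^2)^2 = 100^2 = 10000
10^8 = (10^4)^2 = 10000^2 = 100000000
10^16 = (10^8)^2 = 100000000^2 = 10000000000000000
10^32 = (10^16)^2 = 10000000000000000^2 = 100000000000000000000000000000000

Result: 100000000000000000000000000000000
Multiplications needed: 5 (5 lines after 10^1)

10^32 = 100000000000000000000000000000000. Using exponentiation by squaring, this requires 5 multiplications. The key idea: if the exponent is even, square the half-power; if odd, multiply by the base once.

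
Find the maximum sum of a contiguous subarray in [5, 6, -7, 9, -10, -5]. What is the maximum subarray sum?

Using Kadane's algorithm on [5, 6, -7, 9, -10, -5]:

Scanning through the array:
Position 1 (value 6): max_ending_here = 11, max_so_far = 11
Position 2 (value -7): max_ending_here = 4, max_so_far = 11
Position 3 (value 9): max_ending_here = 13, max_so_far = 13
Position 4 (value -10): max_ending_here = 3, max_so_far = 13
Position 5 (value -5): max_ending_here = -2, max_so_far = 13

Maximum subarray: [5, 6, -7, 9]
Maximum sum: 13

The maximum subarray is [5, 6, -7, 9] with sum 13. This subarray runs from index 0 to index 3.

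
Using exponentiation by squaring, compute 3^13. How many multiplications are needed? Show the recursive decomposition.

Computing 3^13 by squaring (build up from 3^1; each line after the first costs one multiplication):

3^1 = 3
3^2 = (3^1)^2 = 3^2 = 9
3^3 = 3 * 3^2 = 3 * 9 = 27
3^6 = (3^3)^2 = 27^2 = 729
3^12 = (3^6)^2 = 729^2 = 531441
3^13 = 3 * 3^12 = 3 * 531441 = 1594323

Result: 1594323
Multiplications needed: 5 (5 lines after 3^1)

3^13 = 1594323. Using exponentiation by squaring, this requires 5 multiplications. The key idea: if the exponent is even, square the half-power; if odd, multiply by the base once.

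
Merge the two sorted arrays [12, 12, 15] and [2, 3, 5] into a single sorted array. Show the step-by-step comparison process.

Merging process:

Compare 12 vs 2: take 2 from right. Merged: [2]
Compare 12 vs 3: take 3 from right. Merged: [2, 3]
Compare 12 vs 5: take 5 from right. Merged: [2, 3, 5]
Append remaining from left: [12, 12, 15]. Merged: [2, 3, 5, 12, 12, 15]

Final merged array: [2, 3, 5, 12, 12, 15]
Total comparisons: 3

The merged array is [2, 3, 5, 12, 12, 15], requiring 3 comparisons. The merge step runs in O(n) time where n is the total number of elements.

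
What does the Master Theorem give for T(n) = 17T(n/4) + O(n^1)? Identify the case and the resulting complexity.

Master Theorem for T(n) = 17T(n/4) + O(n^1):

a = 17, b = 4, c = 1
log_b(a) = log_4(17) = 2.0437

Case 1: c = 1 < log_4(17) = 2.0437
T(n) = O(n^(log_4 17))

For T(n) = 17T(n/4) + O(n^1): log_4(17) = 2.0437. This is Case 1 of the Master Theorem (c < log_b(a), work dominated by leaves), giving O(n^(log_4 17)).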